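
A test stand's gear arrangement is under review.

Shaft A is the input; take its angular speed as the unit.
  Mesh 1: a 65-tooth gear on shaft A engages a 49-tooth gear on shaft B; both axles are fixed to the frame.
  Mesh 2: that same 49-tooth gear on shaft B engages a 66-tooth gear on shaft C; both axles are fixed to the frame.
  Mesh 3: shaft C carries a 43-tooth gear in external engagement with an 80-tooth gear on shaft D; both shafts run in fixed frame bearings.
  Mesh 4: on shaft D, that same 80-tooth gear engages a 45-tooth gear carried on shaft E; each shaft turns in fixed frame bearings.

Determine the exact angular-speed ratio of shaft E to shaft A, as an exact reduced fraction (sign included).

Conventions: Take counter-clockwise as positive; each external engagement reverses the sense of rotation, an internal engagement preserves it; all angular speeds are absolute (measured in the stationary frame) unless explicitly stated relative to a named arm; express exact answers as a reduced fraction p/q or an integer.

559/594

class = fixed-axis compound train [4 meshes; 4 ratios multiply, 4 sense flips]
mesh 1 [65T→49T]: running ratio 65/49, sense −
mesh 2 [49T→66T]: running ratio 65/66, sense +
mesh 3 [43T→80T]: running ratio 559/1056, sense −
mesh 4 [80T→45T]: running ratio 559/594, sense +
ω_out/ω_in = 559/594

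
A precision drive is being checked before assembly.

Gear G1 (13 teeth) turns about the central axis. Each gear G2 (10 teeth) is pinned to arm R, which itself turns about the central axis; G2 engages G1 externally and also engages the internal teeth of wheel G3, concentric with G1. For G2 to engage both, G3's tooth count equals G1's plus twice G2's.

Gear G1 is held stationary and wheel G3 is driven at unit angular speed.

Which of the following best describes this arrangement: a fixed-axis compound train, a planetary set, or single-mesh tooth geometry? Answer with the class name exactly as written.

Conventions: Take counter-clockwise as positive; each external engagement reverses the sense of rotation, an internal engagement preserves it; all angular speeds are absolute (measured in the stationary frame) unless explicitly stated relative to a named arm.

planetary set

planetary set (13T centre, 10T on arm, 33T internal) — Willis relation
classification: planetary set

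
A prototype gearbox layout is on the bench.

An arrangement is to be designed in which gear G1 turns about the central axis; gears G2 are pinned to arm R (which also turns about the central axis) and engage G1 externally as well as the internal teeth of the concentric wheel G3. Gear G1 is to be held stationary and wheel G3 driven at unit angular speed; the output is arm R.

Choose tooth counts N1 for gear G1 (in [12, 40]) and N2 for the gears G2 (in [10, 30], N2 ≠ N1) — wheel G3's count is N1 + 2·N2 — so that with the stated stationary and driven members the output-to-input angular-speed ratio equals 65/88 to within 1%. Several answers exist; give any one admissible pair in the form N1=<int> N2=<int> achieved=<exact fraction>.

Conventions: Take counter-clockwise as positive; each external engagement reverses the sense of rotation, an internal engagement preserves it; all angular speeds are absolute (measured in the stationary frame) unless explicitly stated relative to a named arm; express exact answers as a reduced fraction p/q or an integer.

design class (target 65/88): planetary set
Willis with ω_sun = 0: ω_arm/ω_ring = N3/(N1+N3); set equal to 65/88  ⇒  N3/N1 = (65/88)/(1 − 65/88) = 65/23
N3 = N1 + 2·N2  ⇒  N2/N1 = (N3/N1 − 1)/2 = (65/23 − 1)/2 = 21/23
smallest multiple with N1 ≥ 12 and N2 ≥ 10: k = 1  ⇒  N1 = 1·23 = 23, N2 = 1·21 = 21 (N1 ≤ 40, N2 ≤ 30, N2 ≠ N1 ✓), N3 = 23 + 2·21 = 65
check: N3/(N1+N3) with N1 = 23, N3 = 65 gives 65/88; |achieved − target| = 0 ≤ 13/1760 ✓

N1=23 N2=21 achieved=65/88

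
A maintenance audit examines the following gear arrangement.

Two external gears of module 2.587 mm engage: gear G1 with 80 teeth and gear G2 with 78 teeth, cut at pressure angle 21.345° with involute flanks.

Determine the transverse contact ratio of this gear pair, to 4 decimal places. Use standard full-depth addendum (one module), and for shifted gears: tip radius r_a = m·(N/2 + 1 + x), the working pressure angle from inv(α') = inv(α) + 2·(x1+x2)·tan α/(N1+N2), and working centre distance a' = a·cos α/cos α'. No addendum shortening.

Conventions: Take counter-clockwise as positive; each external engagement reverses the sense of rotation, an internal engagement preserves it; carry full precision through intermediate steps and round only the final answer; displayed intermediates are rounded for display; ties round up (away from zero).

topology: single-mesh involute geometry — m = 2.587, 80T/78T pair
base radii: r_b1 = 96.381856, r_b2 = 93.972310
tip radii: r_a1 = 106.067000, r_a2 = 103.480000
no profile shift: α' = α, a' = a
action lengths: √(r_a1²−r_b1²) = 44.280315, √(r_a2²−r_b2²) = 43.327998
base pitch p_b = π·m·cos α = 7.569813
CR = (44.280315 + 43.327998 − 204.373000·sin 21.34500°)/7.569813 = 1.746416
contact ratio ≈ 1.7464

1.7464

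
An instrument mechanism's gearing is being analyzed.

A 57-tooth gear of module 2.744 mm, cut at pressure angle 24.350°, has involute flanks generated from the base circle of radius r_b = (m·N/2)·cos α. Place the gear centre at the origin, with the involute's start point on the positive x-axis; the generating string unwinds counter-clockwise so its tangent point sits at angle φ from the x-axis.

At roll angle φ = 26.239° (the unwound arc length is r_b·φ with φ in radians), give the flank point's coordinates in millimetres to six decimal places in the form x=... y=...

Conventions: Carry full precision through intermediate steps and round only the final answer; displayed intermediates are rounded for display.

x=78.331241 y=2.233496

recognized (one wheel, involute flank): single-mesh tooth geometry, m = 2.744, N = 57
pitch radius r_p = m·N/2 = 2.744·57/2 = 78.204000
base radius r_b = r_p·cos α = 78.204000·cos 24.350° = 71.247271
roll angle φ = 26.239° = 0.45795694 rad
x = r_b·(cos φ + φ·sin φ) = 78.331241
y = r_b·(sin φ − φ·cos φ) = 2.233496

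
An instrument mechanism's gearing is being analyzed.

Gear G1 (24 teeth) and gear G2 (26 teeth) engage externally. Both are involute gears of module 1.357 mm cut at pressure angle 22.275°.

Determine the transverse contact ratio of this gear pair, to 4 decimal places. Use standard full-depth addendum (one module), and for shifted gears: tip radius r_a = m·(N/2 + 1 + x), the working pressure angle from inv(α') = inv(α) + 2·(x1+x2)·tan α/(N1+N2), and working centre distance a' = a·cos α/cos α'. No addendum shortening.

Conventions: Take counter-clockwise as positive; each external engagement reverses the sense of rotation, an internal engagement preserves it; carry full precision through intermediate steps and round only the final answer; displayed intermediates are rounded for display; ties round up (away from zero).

1.5287

topology: single-mesh involute geometry — m = 1.357, 24T/26T pair
base radii: r_b1 = 15.068810, r_b2 = 16.324544
tip radii: r_a1 = 17.641000, r_a2 = 18.998000
no profile shift: α' = α, a' = a
action lengths: √(r_a1²−r_b1²) = 9.172560, √(r_a2²−r_b2²) = 9.717678
base pitch p_b = π·m·cos α = 3.945005
CR = (9.172560 + 9.717678 − 33.925000·sin 22.27500°)/3.945005 = 1.528739
contact ratio ≈ 1.5287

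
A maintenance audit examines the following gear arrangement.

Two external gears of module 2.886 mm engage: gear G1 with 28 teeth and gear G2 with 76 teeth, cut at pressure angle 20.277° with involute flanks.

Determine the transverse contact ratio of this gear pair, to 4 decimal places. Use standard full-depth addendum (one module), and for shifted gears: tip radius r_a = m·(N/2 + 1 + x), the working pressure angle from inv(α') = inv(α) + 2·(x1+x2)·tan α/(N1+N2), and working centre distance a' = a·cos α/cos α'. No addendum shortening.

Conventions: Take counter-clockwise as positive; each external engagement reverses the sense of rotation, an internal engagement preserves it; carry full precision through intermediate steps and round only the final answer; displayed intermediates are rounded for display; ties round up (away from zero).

class = single-mesh tooth geometry [involute pair 28T × 76T, m = 2.886]
base radii: r_b1 = 37.900088, r_b2 = 102.871669
tip radii: r_a1 = 43.290000, r_a2 = 112.554000
no profile shift: α' = α, a' = a
action lengths: √(r_a1²−r_b1²) = 20.919068, √(r_a2²−r_b2²) = 45.670808
base pitch p_b = π·m·cos α = 8.504760
CR = (20.919068 + 45.670808 − 150.072000·sin 20.27700°)/8.504760 = 1.714458
contact ratio ≈ 1.7145

1.7145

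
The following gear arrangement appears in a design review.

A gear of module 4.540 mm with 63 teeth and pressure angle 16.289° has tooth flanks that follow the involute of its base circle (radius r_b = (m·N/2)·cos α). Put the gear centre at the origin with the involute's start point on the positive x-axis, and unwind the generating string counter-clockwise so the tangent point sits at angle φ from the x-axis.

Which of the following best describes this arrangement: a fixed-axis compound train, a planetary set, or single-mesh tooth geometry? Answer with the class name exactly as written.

class = single-mesh tooth geometry [base-circle involute, m = 4.540, 63T]
classification: single-mesh tooth geometry

single-mesh tooth geometry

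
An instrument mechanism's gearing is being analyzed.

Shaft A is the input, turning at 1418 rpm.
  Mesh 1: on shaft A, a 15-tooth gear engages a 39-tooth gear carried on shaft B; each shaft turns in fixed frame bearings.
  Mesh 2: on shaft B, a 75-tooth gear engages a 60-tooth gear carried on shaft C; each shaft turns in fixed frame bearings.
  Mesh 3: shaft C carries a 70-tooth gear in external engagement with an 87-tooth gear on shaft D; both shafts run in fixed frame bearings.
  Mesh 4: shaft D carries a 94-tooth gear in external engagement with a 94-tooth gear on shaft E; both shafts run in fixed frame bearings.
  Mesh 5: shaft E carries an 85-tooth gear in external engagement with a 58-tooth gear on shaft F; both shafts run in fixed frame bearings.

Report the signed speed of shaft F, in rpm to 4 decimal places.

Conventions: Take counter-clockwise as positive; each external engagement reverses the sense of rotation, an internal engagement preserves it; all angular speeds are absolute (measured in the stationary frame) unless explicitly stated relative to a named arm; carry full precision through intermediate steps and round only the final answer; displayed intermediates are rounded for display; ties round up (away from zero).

topology: fixed-axis compound train — 5 meshes, A→F
mesh 1 [15T→39T]: ω = 1418.0000×15/39 = 545.3846 rpm, sense flips to −
mesh 2 [75T→60T]: ω = 545.3846×75/60 = 681.7308 rpm, sense flips to +
mesh 3 [70T→87T]: ω = 681.7308×70/87 = 548.5190 rpm, sense flips to −
mesh 4 [94T→94T]: ω = 548.5190×94/94 = 548.5190 rpm, sense flips to +
mesh 5 [85T→58T]: ω = 548.5190×85/58 = 803.8641 rpm, sense flips to −
signed output speed = -803.8641 rpm

-803.8641 rpm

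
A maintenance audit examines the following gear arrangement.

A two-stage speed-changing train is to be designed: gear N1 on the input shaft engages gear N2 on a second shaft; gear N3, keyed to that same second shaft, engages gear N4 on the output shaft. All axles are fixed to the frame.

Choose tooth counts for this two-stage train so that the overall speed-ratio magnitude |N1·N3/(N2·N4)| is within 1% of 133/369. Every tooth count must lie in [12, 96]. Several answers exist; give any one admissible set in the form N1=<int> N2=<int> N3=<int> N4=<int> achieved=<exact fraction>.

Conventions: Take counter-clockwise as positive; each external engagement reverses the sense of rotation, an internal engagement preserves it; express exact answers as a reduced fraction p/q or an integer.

2-stage fixed-axis compound train for ratio 133/369
target = 133/369 in lowest terms: an exact hit needs N1·N3 = k·133 and N2·N4 = k·369 for one integer k, every count in [12, 96]; additionally prefer no 1:1 stage (N1 ≠ N2, N3 ≠ N4)
k = 1: no 1:1-free in-range split of k·133 and k·369 into factor pairs; take k = 2
k = 2: N1·N3 = 266 = 14·19, N2·N4 = 738 = 18·41
achieved = 14·19/(18·41) = 133/369; |achieved − target| = 0 ≤ 133/36900 ✓

N1=14 N2=18 N3=19 N4=41 achieved=133/369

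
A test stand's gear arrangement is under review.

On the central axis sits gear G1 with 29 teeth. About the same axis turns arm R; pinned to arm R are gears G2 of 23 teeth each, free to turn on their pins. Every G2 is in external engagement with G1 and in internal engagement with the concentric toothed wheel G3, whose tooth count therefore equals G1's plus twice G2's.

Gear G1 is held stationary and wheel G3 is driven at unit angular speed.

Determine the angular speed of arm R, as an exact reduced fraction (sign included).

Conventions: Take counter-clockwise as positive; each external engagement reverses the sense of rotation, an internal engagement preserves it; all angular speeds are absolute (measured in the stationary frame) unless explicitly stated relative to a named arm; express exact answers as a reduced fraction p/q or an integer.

75/104

planetary set (29T centre, 23T on arm, 75T internal) — Willis relation
ring teeth: 29 + 2·23 = 75
29(ω_sun−ω_arm) = −75(ω_ring−ω_arm),  ω_sun = 0, ω_ring = 1
29(0−ω_arm) = −75(1−ω_arm)  ⇒  104·ω_arm = 75  ⇒  ω_arm = 75/104
exact speed ratio = 75/104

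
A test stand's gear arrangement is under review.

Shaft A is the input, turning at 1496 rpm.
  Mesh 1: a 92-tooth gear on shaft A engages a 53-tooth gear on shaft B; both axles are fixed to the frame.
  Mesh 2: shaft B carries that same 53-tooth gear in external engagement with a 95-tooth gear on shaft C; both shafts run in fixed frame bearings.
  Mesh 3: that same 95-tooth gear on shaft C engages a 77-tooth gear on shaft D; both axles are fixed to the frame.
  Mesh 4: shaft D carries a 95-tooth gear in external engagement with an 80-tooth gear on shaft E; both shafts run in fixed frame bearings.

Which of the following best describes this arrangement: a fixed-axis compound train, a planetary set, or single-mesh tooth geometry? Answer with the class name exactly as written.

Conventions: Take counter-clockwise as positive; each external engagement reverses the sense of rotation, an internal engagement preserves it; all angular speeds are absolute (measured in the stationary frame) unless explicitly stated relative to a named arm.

recognized (5 fixed axles, 4 meshes): fixed-axis compound train
classification: fixed-axis compound train

fixed-axis compound train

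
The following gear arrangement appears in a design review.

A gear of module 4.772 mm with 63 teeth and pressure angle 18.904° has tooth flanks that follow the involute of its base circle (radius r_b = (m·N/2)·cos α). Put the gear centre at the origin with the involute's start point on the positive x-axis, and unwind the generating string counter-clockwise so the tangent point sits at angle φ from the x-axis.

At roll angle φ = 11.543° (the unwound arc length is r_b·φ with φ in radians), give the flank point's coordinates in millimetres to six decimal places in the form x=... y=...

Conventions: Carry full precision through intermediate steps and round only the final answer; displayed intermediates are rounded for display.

x=145.067020 y=0.386042

single-mesh involute tooth geometry (63T wheel at module 4.772)
pitch radius r_p = m·N/2 = 4.772·63/2 = 150.318000
base radius r_b = r_p·cos α = 150.318000·cos 18.904° = 142.210259
roll angle φ = 11.543° = 0.20146336 rad
x = r_b·(cos φ + φ·sin φ) = 145.067020
y = r_b·(sin φ − φ·cos φ) = 0.386042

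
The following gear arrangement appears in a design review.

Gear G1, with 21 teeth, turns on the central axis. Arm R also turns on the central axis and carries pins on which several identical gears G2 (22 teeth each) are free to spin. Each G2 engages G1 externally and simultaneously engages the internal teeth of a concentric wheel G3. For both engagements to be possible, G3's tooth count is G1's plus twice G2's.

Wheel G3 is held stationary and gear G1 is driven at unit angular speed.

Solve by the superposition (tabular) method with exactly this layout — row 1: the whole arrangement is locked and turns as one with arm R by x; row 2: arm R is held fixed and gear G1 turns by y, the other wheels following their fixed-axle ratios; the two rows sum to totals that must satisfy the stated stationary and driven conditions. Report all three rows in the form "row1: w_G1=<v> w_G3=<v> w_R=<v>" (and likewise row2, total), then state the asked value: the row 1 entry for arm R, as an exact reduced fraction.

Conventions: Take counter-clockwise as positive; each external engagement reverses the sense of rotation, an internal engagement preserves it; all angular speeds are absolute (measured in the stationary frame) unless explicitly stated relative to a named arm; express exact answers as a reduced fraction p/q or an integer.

recognized (axles ride arm R): planetary set, 21/22/65 teeth
row 1 (train locked, turned with arm): all members turn x
superposition row 2 [arm held]: sun y, ring −(21/65)·y, arm 0
boundary: total ω_ring = x − (21/65)·y = 0 and total ω_sun = x + y = 1  ⇒  y = 65/86, x = 21/86
row 2 ring = −(21/65)·65/86 = -21/86
totals (row 1 + row 2): sun 21/86 + 65/86 = 1, ring 21/86 + (-21/86) = 0, arm 21/86 + 0 = 21/86
asked cell (row1, arm) = 21/86

row1: w_G1=21/86 w_G3=21/86 w_R=21/86
row2: w_G1=65/86 w_G3=-21/86 w_R=0
total: w_G1=1 w_G3=0 w_R=21/86
asked value: 21/86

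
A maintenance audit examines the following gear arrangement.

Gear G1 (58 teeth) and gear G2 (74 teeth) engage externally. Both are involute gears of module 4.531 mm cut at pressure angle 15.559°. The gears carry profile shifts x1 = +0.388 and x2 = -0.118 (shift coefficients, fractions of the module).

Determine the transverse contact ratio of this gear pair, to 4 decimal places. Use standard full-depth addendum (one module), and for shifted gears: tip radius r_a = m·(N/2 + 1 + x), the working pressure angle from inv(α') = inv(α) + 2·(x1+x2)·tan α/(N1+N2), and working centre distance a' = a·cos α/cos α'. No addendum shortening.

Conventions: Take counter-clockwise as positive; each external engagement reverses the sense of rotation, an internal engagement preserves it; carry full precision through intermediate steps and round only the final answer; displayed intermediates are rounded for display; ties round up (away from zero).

2.0228

single-mesh involute tooth geometry (58T engaging 74T at module 4.531)
base radii: r_b1 = 126.583851, r_b2 = 161.503535
tip radii: r_a1 = 137.688028, r_a2 = 171.643342
inv(α') = inv(15.559°) + 2·(+0.388-0.118)·tan α/(58+74) = 0.00801707  ⇒  α' = 16.35693°
a' = a·cos α / cos α' = 299.0460·cos 15.559°/cos 16.35693° = 300.239285
action lengths: √(r_a1²−r_b1²) = 54.171225, √(r_a2²−r_b2²) = 58.120953
base pitch p_b = π·m·cos α = 13.712928
CR = (54.171225 + 58.120953 − 300.239285·sin 16.35693°)/13.712928 = 2.022816
contact ratio ≈ 2.0228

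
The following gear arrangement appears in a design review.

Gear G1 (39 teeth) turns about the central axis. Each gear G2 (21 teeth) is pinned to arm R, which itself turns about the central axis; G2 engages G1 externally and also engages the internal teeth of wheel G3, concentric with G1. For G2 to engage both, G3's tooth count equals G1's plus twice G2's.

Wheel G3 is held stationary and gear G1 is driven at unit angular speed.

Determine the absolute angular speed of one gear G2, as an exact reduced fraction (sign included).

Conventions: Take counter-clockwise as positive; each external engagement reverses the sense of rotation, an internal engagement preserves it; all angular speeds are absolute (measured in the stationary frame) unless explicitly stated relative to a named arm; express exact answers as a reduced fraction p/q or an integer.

-13/14

class = planetary set [G3 = 39+2·21 = 81; Willis about the carrier]
ring teeth: 39 + 2·21 = 81
39(ω_sun−ω_arm) = −81(ω_ring−ω_arm),  ω_ring = 0, ω_sun = 1
39(1−ω_arm) = −81(0−ω_arm)  ⇒  120·ω_arm = 39  ⇒  ω_arm = 13/40
sun–planet mesh: 39·(1−13/40) = −21·(ω_p−ω_arm)  ⇒  ω_p−ω_arm = -351/280
ω_p = 13/40 − 351/280 = -13/14
exact speed ratio = -13/14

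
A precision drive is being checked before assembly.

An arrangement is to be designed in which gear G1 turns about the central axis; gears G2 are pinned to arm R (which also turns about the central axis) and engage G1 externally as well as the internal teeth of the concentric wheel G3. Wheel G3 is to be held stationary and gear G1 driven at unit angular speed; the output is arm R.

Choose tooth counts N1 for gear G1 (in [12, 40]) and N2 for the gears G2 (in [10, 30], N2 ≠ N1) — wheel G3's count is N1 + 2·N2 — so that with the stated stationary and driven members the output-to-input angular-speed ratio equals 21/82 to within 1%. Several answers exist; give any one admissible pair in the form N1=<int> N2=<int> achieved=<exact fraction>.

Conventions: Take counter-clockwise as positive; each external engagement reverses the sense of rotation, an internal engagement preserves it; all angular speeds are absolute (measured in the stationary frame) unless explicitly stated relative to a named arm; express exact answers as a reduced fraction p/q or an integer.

N1=21 N2=20 achieved=21/82

design class (target 21/82): planetary set
Willis with ω_ring = 0: ω_arm/ω_sun = N1/(N1+N3); set equal to 21/82  ⇒  N3/N1 = 1/(21/82) − 1 = 61/21
N3 = N1 + 2·N2  ⇒  N2/N1 = (N3/N1 − 1)/2 = (61/21 − 1)/2 = 20/21
smallest multiple with N1 ≥ 12 and N2 ≥ 10: k = 1  ⇒  N1 = 1·21 = 21, N2 = 1·20 = 20 (N1 ≤ 40, N2 ≤ 30, N2 ≠ N1 ✓), N3 = 21 + 2·20 = 61
check: N1/(N1+N3) with N1 = 21, N3 = 61 gives 21/82; |achieved − target| = 0 ≤ 21/8200 ✓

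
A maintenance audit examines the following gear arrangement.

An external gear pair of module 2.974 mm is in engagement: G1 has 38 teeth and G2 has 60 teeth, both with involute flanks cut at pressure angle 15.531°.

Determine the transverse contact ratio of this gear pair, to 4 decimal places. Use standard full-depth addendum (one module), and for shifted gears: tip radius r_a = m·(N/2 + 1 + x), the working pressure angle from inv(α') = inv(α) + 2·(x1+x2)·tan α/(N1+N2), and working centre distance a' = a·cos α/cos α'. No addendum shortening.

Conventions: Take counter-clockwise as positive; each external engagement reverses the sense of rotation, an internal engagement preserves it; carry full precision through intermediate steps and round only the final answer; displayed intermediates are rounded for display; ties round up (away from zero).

2.0280

topology: single-mesh involute geometry — m = 2.974, 38T/60T pair
base radii: r_b1 = 54.442724, r_b2 = 85.962196
tip radii: r_a1 = 59.480000, r_a2 = 92.194000
no profile shift: α' = α, a' = a
action lengths: √(r_a1²−r_b1²) = 23.955379, √(r_a2²−r_b2²) = 33.320181
base pitch p_b = π·m·cos α = 9.001940
CR = (23.955379 + 33.320181 − 145.726000·sin 15.53100°)/9.001940 = 2.028008
contact ratio ≈ 2.0280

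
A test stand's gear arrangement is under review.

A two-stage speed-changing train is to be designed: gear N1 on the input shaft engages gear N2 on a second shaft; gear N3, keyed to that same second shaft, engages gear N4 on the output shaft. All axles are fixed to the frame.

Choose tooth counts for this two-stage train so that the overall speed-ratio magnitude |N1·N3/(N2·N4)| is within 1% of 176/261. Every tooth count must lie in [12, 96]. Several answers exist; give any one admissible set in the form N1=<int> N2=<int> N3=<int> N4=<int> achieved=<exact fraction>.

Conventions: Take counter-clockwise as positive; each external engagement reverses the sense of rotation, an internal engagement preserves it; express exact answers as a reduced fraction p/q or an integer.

design class (target 176/261): fixed-axis compound train
target = 176/261 in lowest terms: an exact hit needs N1·N3 = k·176 and N2·N4 = k·261 for one integer k, every count in [12, 96]; additionally prefer no 1:1 stage (N1 ≠ N2, N3 ≠ N4)
k = 1: no 1:1-free in-range split of k·176 and k·261 into factor pairs; take k = 2
k = 2: N1·N3 = 352 = 16·22, N2·N4 = 522 = 18·29
achieved = 16·22/(18·29) = 176/261; |achieved − target| = 0 ≤ 44/6525 ✓

N1=16 N2=18 N3=22 N4=29 achieved=176/261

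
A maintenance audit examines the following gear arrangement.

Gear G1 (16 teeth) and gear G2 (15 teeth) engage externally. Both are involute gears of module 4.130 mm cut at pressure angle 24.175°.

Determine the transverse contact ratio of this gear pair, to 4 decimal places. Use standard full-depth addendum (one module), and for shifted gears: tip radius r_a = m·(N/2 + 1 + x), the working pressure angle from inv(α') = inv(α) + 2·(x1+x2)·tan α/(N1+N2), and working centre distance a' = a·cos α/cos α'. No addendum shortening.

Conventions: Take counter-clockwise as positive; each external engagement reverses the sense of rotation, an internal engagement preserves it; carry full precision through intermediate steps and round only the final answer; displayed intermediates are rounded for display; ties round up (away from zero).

1.3823

topology: single-mesh involute geometry — m = 4.130, 16T/15T pair
base radii: r_b1 = 30.142355, r_b2 = 28.258458
tip radii: r_a1 = 37.170000, r_a2 = 35.105000
no profile shift: α' = α, a' = a
action lengths: √(r_a1²−r_b1²) = 21.749651, √(r_a2²−r_b2²) = 20.828360
base pitch p_b = π·m·cos α = 11.836875
CR = (21.749651 + 20.828360 − 64.015000·sin 24.17500°)/11.836875 = 1.382313
contact ratio ≈ 1.3823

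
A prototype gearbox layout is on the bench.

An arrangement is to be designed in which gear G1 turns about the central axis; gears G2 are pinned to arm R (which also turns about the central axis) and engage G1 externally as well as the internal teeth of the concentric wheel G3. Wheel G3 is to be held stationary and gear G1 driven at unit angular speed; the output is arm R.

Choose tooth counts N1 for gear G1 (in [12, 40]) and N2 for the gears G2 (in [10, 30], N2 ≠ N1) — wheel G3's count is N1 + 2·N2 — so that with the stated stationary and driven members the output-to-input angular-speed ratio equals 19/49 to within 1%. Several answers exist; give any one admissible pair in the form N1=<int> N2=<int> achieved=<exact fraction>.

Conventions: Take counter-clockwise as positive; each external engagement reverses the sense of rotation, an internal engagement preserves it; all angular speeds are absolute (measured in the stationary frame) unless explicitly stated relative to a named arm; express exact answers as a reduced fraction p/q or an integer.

planetary set to be sized for 19/49 (Willis relation)
Willis with ω_ring = 0: ω_arm/ω_sun = N1/(N1+N3); set equal to 19/49  ⇒  N3/N1 = 1/(19/49) − 1 = 30/19
N3 = N1 + 2·N2  ⇒  N2/N1 = (N3/N1 − 1)/2 = (30/19 − 1)/2 = 11/38
smallest multiple with N1 ≥ 12 and N2 ≥ 10: k = 1  ⇒  N1 = 1·38 = 38, N2 = 1·11 = 11 (N1 ≤ 40, N2 ≤ 30, N2 ≠ N1 ✓), N3 = 38 + 2·11 = 60
check: N1/(N1+N3) with N1 = 38, N3 = 60 gives 19/49; |achieved − target| = 0 ≤ 19/4900 ✓

N1=38 N2=11 achieved=19/49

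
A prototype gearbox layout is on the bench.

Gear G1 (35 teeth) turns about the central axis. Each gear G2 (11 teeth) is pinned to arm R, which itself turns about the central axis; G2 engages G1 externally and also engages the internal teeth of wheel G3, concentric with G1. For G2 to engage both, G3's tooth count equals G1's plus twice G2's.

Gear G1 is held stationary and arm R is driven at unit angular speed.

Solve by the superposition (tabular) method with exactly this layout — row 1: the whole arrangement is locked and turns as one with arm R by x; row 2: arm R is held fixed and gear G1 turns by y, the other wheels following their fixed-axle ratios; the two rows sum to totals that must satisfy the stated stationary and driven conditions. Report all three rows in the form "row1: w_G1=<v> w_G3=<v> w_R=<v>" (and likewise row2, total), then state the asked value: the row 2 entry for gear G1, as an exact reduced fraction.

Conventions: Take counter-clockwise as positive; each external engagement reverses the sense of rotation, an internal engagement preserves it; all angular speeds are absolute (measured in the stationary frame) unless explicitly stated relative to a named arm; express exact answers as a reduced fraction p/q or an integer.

row1: w_G1=1 w_G3=1 w_R=1
row2: w_G1=-1 w_G3=35/57 w_R=0
total: w_G1=0 w_G3=92/57 w_R=1
asked value: -1

class = planetary set [G3 = 35+2·11 = 57; Willis about the carrier]
row 1: whole set turns with the arm by x
row 2: sun turns y, ring = −(35/57)·y, arm 0
boundary: total ω_sun = x + y = 0 and total ω_arm = x = 1  ⇒  y = -1, x = 1
row 2 ring = −(35/57)·(-1) = 35/57
totals (row 1 + row 2): sun 1 + (-1) = 0, ring 1 + 35/57 = 92/57, arm 1 + 0 = 1
asked cell (row2, sun) = -1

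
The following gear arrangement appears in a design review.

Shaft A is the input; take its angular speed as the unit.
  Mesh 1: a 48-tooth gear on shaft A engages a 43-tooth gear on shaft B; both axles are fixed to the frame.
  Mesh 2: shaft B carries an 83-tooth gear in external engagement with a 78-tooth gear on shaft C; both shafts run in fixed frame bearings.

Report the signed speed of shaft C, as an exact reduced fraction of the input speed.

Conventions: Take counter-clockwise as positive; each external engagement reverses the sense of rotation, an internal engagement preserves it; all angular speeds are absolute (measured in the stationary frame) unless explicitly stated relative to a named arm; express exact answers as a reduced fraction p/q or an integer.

2-mesh fixed-axis compound train (all bearings frame-fixed)
mesh 1 [48T→43T]: |ω|/ω_in = 1×48/43 = 48/43, sense flips to −
mesh 2 [83T→78T]: |ω|/ω_in = (48/43)×83/78 = 664/559, sense flips to +
signed output speed (× input speed) = 664/559

664/559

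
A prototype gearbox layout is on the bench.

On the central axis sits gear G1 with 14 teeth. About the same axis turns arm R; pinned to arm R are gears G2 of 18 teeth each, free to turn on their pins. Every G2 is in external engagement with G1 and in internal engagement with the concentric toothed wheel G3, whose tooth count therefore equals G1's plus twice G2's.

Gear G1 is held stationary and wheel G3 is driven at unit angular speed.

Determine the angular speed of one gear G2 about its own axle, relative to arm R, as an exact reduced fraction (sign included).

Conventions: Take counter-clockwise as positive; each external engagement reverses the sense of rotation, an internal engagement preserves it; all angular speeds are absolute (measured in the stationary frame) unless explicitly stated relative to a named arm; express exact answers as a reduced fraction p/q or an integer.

recognized (axles ride arm R): planetary set, 14/18/50 teeth
ring teeth: 14 + 2·18 = 50
14(ω_sun−ω_arm) = −50(ω_ring−ω_arm),  ω_sun = 0, ω_ring = 1
14(0−ω_arm) = −50(1−ω_arm)  ⇒  64·ω_arm = 50  ⇒  ω_arm = 25/32
sun–planet mesh: 14·(0−25/32) = −18·(ω_p−ω_arm)  ⇒  ω_p−ω_arm = 175/288
exact speed ratio = 175/288

175/288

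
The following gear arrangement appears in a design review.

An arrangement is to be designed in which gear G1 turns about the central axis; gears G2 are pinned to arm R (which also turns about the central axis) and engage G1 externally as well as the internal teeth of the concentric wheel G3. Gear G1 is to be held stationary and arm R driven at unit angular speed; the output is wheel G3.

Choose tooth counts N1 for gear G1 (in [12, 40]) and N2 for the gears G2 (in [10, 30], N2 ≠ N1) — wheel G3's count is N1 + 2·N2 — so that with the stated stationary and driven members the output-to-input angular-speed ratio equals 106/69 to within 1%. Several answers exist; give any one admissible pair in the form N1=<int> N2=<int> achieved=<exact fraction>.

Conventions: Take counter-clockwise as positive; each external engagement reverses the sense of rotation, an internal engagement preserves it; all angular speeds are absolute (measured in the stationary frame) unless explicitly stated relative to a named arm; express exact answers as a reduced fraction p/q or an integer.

N1=37 N2=16 achieved=106/69

planetary set to be sized for 106/69 (Willis relation)
Willis with ω_sun = 0: ω_ring/ω_arm = (N1+N3)/N3; set equal to 106/69  ⇒  N3/N1 = 1/(106/69 − 1) = 69/37
N3 = N1 + 2·N2  ⇒  N2/N1 = (N3/N1 − 1)/2 = (69/37 − 1)/2 = 16/37
smallest multiple with N1 ≥ 12 and N2 ≥ 10: k = 1  ⇒  N1 = 1·37 = 37, N2 = 1·16 = 16 (N1 ≤ 40, N2 ≤ 30, N2 ≠ N1 ✓), N3 = 37 + 2·16 = 69
check: (N1+N3)/N3 with N1 = 37, N3 = 69 gives 106/69; |achieved − target| = 0 ≤ 53/3450 ✓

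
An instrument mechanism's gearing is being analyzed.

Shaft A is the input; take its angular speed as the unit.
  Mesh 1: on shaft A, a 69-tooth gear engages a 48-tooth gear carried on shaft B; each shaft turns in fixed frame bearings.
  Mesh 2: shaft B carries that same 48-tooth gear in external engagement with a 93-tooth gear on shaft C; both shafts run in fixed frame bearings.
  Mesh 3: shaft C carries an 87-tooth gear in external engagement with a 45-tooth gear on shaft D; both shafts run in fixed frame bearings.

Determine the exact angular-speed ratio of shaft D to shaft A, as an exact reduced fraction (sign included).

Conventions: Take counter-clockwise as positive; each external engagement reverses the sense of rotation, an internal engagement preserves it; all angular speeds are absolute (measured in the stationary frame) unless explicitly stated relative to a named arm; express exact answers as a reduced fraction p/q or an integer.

-667/465

class = fixed-axis compound train [3 meshes; 3 ratios multiply, 3 sense flips]
mesh 1 [69T→48T]: running ratio 23/16, sense −
mesh 2 [48T→93T]: running ratio 23/31, sense +
mesh 3 [87T→45T]: running ratio 667/465, sense −
ω_out/ω_in = -667/465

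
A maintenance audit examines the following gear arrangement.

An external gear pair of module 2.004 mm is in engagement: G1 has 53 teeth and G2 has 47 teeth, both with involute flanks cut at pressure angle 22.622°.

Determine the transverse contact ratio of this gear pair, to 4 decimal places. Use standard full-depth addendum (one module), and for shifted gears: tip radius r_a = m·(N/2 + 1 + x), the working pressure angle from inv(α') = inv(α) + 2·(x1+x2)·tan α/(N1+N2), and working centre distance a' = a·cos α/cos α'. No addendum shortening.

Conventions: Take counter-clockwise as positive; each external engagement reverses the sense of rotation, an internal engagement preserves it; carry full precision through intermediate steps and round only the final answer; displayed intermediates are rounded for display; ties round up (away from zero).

recognized (one external pair, fixed centres): single-mesh tooth geometry, m = 2.004, N1 = 53, N2 = 47
base radii: r_b1 = 49.020162, r_b2 = 43.470710
tip radii: r_a1 = 55.110000, r_a2 = 49.098000
no profile shift: α' = α, a' = a
action lengths: √(r_a1²−r_b1²) = 25.182054, √(r_a2²−r_b2²) = 22.823475
base pitch p_b = π·m·cos α = 5.811373
CR = (25.182054 + 22.823475 − 100.200000·sin 22.62200°)/5.811373 = 1.628466
contact ratio ≈ 1.6285

1.6285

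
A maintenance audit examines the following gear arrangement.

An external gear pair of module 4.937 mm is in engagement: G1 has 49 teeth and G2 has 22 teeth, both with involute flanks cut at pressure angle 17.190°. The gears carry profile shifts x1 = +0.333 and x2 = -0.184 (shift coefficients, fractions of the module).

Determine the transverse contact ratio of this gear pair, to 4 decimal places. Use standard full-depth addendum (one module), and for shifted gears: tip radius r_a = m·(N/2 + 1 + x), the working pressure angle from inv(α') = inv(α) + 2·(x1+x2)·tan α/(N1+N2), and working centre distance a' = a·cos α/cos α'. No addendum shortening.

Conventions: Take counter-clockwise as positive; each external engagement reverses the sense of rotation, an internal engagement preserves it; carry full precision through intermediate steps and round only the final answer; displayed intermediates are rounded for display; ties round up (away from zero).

recognized (one external pair, fixed centres): single-mesh tooth geometry, m = 4.937, N1 = 49, N2 = 22
base radii: r_b1 = 115.553368, r_b2 = 51.881104
tip radii: r_a1 = 127.537521, r_a2 = 58.335592
inv(α') = inv(17.190°) + 2·(+0.333-0.184)·tan α/(49+22) = 0.01063681  ⇒  α' = 17.93264°
a' = a·cos α / cos α' = 175.2635·cos 17.190°/cos 17.93264° = 175.983918
action lengths: √(r_a1²−r_b1²) = 53.974423, √(r_a2²−r_b2²) = 26.671939
base pitch p_b = π·m·cos α = 14.817209
CR = (53.974423 + 26.671939 − 175.983918·sin 17.93264°)/14.817209 = 1.785839
contact ratio ≈ 1.7858

1.7858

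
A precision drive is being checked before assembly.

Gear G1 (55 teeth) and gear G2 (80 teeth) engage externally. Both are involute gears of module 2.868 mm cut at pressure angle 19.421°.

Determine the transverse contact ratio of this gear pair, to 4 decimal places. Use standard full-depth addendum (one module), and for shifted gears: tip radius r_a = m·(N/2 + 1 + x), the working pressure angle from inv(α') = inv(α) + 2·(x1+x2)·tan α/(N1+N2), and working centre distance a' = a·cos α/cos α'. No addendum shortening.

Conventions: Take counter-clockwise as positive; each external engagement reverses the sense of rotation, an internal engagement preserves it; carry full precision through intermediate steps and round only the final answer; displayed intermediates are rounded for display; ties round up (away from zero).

topology: single-mesh involute geometry — m = 2.868, 55T/80T pair
base radii: r_b1 = 74.382364, r_b2 = 108.192530
tip radii: r_a1 = 81.738000, r_a2 = 117.588000
no profile shift: α' = α, a' = a
action lengths: √(r_a1²−r_b1²) = 33.887528, √(r_a2²−r_b2²) = 46.057728
base pitch p_b = π·m·cos α = 8.497421
CR = (33.887528 + 46.057728 − 193.590000·sin 19.42100°)/8.497421 = 1.832940
contact ratio ≈ 1.8329

1.8329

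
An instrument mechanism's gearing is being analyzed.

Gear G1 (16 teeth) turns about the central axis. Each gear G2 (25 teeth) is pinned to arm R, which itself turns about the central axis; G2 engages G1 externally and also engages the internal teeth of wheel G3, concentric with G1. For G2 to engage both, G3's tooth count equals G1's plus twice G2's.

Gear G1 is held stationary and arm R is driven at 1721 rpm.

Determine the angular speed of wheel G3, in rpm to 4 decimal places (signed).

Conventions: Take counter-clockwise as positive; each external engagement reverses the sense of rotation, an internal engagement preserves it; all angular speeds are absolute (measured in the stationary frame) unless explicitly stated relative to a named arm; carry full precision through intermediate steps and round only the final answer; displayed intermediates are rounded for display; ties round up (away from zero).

+2138.2121 rpm

class = planetary set [G3 = 16+2·25 = 66; Willis about the carrier]
normalise by the input: solve with ω_arm = 1, then scale by 1721 rpm
ring teeth: 16 + 2·25 = 66
16(ω_sun−ω_arm) = −66(ω_ring−ω_arm),  ω_sun = 0, ω_arm = 1
ω_ring = 1 − (16/66)(0−1) = 41/33
scale: ω_ring = 41/33 × 1721 rpm = +2138.2121 rpm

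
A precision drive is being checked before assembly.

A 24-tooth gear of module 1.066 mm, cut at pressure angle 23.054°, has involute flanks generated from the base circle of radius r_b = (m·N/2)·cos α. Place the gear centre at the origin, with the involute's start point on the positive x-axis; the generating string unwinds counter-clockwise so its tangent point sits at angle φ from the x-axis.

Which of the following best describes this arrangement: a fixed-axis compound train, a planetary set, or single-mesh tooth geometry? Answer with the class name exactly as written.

single-mesh tooth geometry

topology: single-mesh involute geometry — m = 1.066, N = 24
classification: single-mesh tooth geometry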